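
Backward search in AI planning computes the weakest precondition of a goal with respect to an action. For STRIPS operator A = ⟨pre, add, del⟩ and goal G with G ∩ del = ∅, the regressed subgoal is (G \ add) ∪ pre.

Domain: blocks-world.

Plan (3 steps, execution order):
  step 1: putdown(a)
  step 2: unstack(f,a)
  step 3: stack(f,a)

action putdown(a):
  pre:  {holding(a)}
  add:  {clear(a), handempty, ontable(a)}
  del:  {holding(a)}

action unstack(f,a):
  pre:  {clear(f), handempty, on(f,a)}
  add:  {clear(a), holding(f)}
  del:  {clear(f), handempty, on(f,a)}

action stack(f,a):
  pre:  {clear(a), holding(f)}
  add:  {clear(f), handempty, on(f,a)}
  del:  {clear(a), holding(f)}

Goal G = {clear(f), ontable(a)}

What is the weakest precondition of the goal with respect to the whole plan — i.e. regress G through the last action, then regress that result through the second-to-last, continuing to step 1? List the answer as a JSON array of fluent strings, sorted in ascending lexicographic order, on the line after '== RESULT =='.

Work backward from the goal:
  through step 3 (stack(f,a)): drop {clear(f)}, keep {ontable(a)}, require {clear(a), holding(f)}
    → {clear(a), holding(f), ontable(a)}
  through step 2 (unstack(f,a)): drop {clear(a), holding(f)}, keep {ontable(a)}, require {clear(f), handempty, on(f,a)}
    → {clear(f), handempty, on(f,a), ontable(a)}
  through step 1 (putdown(a)): drop {handempty, ontable(a)}, keep {clear(f), on(f,a)}, require {holding(a)}
    → {clear(f), holding(a), on(f,a)}

== RESULT ==
["clear(f)", "holding(a)", "on(f,a)"]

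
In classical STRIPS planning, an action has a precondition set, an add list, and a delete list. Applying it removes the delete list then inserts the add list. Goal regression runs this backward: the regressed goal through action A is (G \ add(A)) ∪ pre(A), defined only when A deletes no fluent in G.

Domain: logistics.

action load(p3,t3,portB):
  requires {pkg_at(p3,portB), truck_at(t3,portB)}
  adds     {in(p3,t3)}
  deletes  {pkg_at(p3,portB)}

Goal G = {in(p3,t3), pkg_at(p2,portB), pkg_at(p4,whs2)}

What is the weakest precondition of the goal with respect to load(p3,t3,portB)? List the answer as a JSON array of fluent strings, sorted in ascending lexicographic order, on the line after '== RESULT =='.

Regress:
  G ∩ del = {}  (empty — regression defined)
  G \ add = {in(p3,t3), pkg_at(p2,portB), pkg_at(p4,whs2)} \ {in(p3,t3)} = {pkg_at(p2,portB), pkg_at(p4,whs2)}
  ∪ pre   = {pkg_at(p2,portB), pkg_at(p4,whs2)} ∪ {pkg_at(p3,portB), truck_at(t3,portB)}
          = {pkg_at(p2,portB), pkg_at(p3,portB), pkg_at(p4,whs2), truck_at(t3,portB)}

== RESULT ==
["pkg_at(p2,portB)", "pkg_at(p3,portB)", "pkg_at(p4,whs2)", "truck_at(t3,portB)"]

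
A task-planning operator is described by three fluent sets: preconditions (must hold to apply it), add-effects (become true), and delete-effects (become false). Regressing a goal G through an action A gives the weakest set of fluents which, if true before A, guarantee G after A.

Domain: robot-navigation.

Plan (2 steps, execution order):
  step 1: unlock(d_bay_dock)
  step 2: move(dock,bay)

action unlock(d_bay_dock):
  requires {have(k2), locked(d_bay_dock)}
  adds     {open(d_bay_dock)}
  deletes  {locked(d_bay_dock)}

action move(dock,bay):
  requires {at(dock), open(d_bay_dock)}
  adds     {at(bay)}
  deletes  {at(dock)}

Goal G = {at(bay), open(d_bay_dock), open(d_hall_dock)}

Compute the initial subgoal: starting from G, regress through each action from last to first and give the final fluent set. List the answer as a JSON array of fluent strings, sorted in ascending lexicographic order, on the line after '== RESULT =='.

Regress step by step:
  through step 2 (move(dock,bay)): drop {at(bay)}, keep {open(d_bay_dock), open(d_hall_dock)}, require {at(dock), open(d_bay_dock)}
    → {at(dock), open(d_bay_dock), open(d_hall_dock)}
  through step 1 (unlock(d_bay_dock)): drop {open(d_bay_dock)}, keep {at(dock), open(d_hall_dock)}, require {have(k2), locked(d_bay_dock)}
    → {at(dock), have(k2), locked(d_bay_dock), open(d_hall_dock)}

== RESULT ==
["at(dock)", "have(k2)", "locked(d_bay_dock)", "open(d_hall_dock)"]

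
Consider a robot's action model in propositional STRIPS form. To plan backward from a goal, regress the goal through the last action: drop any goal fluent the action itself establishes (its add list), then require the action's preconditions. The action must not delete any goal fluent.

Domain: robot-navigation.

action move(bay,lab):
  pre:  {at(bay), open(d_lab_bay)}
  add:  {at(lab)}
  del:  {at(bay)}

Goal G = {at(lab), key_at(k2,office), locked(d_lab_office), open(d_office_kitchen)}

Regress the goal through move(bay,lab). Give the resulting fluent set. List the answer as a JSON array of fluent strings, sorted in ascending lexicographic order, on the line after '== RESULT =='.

Regress:
  G ∩ del = {}  (empty — regression defined)
  G \ add = {at(lab), key_at(k2,office), locked(d_lab_office), open(d_office_kitchen)} \ {at(lab)} = {key_at(k2,office), locked(d_lab_office), open(d_office_kitchen)}
  ∪ pre   = {key_at(k2,office), locked(d_lab_office), open(d_office_kitchen)} ∪ {at(bay), open(d_lab_bay)}
          = {at(bay), key_at(k2,office), locked(d_lab_office), open(d_lab_bay), open(d_office_kitchen)}

== RESULT ==
["at(bay)", "key_at(k2,office)", "locked(d_lab_office)", "open(d_lab_bay)", "open(d_office_kitchen)"]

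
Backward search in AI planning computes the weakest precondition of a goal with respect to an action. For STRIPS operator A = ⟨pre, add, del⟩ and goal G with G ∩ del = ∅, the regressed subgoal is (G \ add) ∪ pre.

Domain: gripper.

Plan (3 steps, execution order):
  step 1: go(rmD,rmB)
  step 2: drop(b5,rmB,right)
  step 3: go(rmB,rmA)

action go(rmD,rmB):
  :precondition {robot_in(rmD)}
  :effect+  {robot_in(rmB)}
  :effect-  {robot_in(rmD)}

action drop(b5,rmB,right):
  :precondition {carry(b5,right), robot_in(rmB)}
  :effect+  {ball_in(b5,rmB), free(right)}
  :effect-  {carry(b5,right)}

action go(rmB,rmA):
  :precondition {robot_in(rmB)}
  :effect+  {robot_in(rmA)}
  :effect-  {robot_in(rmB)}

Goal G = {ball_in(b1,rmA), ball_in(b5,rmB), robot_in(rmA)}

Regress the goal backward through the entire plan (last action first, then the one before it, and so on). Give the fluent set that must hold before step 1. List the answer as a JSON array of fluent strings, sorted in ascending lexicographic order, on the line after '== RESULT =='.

Work backward from the goal:
  through step 3 (go(rmB,rmA)): drop {robot_in(rmA)}, keep {ball_in(b1,rmA), ball_in(b5,rmB)}, require {robot_in(rmB)}
    → {ball_in(b1,rmA), ball_in(b5,rmB), robot_in(rmB)}
  through step 2 (drop(b5,rmB,right)): drop {ball_in(b5,rmB)}, keep {ball_in(b1,rmA), robot_in(rmB)}, require {carry(b5,right), robot_in(rmB)}
    → {ball_in(b1,rmA), carry(b5,right), robot_in(rmB)}
  through step 1 (go(rmD,rmB)): drop {robot_in(rmB)}, keep {ball_in(b1,rmA), carry(b5,right)}, require {robot_in(rmD)}
    → {ball_in(b1,rmA), carry(b5,right), robot_in(rmD)}

== RESULT ==
["ball_in(b1,rmA)", "carry(b5,right)", "robot_in(rmD)"]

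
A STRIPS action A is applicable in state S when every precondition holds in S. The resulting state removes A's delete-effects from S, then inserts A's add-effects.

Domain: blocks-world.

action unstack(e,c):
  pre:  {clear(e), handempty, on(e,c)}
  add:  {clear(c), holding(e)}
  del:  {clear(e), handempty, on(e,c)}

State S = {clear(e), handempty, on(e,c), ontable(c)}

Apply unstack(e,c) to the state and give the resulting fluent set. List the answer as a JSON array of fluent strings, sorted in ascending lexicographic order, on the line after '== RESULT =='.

Compute (S \ del) ∪ add:
  pre ⊆ S: {clear(e), handempty, on(e,c)} ⊆ S  — applicable
  S \ del = {ontable(c)}
  ∪ add   = {clear(c), holding(e), ontable(c)}

== RESULT ==
["clear(c)", "holding(e)", "ontable(c)"]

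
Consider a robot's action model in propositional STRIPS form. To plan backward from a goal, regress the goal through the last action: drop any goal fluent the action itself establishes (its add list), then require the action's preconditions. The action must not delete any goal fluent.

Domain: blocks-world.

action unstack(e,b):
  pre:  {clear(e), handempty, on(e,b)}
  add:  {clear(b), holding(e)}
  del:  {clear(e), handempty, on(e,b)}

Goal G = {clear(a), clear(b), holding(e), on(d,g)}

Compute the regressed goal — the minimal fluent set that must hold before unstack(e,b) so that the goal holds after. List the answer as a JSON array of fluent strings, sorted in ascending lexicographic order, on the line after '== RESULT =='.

Regress:
  G ∩ del = {}  (empty — regression defined)
  G \ add = {clear(a), clear(b), holding(e), on(d,g)} \ {clear(b), holding(e)} = {clear(a), on(d,g)}
  ∪ pre   = {clear(a), on(d,g)} ∪ {clear(e), handempty, on(e,b)}
          = {clear(a), clear(e), handempty, on(d,g), on(e,b)}

== RESULT ==
["clear(a)", "clear(e)", "handempty", "on(d,g)", "on(e,b)"]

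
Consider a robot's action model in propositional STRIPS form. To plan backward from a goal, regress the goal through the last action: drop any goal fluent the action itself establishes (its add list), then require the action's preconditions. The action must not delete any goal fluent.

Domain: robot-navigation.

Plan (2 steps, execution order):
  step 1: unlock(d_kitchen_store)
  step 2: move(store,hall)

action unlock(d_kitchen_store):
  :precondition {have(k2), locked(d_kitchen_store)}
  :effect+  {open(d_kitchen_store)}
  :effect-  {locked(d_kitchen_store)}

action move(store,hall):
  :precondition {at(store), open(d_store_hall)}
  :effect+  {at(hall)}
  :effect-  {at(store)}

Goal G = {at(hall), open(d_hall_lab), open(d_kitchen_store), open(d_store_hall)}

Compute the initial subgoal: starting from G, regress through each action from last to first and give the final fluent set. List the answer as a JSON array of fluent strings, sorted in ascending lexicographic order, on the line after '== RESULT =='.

Regress step by step:
  through step 2 (move(store,hall)): drop {at(hall)}, keep {open(d_hall_lab), open(d_kitchen_store), open(d_store_hall)}, require {at(store), open(d_store_hall)}
    → {at(store), open(d_hall_lab), open(d_kitchen_store), open(d_store_hall)}
  through step 1 (unlock(d_kitchen_store)): drop {open(d_kitchen_store)}, keep {at(store), open(d_hall_lab), open(d_store_hall)}, require {have(k2), locked(d_kitchen_store)}
    → {at(store), have(k2), locked(d_kitchen_store), open(d_hall_lab), open(d_store_hall)}

== RESULT ==
["at(store)", "have(k2)", "locked(d_kitchen_store)", "open(d_hall_lab)", "open(d_store_hall)"]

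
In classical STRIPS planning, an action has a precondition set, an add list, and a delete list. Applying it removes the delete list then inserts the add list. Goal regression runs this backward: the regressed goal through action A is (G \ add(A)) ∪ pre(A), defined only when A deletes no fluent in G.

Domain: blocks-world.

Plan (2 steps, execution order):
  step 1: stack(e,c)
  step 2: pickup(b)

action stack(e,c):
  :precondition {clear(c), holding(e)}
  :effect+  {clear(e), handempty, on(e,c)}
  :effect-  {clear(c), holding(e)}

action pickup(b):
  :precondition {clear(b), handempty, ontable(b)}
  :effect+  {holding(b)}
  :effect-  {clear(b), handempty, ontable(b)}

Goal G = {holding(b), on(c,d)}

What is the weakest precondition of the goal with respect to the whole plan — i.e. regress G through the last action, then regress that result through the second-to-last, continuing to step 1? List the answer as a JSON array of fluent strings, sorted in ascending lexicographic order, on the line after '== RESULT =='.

Work backward from the goal:
  through step 2 (pickup(b)): drop {holding(b)}, keep {on(c,d)}, require {clear(b), handempty, ontable(b)}
    → {clear(b), handempty, on(c,d), ontable(b)}
  through step 1 (stack(e,c)): drop {handempty}, keep {clear(b), on(c,d), ontable(b)}, require {clear(c), holding(e)}
    → {clear(b), clear(c), holding(e), on(c,d), ontable(b)}

== RESULT ==
["clear(b)", "clear(c)", "holding(e)", "on(c,d)", "ontable(b)"]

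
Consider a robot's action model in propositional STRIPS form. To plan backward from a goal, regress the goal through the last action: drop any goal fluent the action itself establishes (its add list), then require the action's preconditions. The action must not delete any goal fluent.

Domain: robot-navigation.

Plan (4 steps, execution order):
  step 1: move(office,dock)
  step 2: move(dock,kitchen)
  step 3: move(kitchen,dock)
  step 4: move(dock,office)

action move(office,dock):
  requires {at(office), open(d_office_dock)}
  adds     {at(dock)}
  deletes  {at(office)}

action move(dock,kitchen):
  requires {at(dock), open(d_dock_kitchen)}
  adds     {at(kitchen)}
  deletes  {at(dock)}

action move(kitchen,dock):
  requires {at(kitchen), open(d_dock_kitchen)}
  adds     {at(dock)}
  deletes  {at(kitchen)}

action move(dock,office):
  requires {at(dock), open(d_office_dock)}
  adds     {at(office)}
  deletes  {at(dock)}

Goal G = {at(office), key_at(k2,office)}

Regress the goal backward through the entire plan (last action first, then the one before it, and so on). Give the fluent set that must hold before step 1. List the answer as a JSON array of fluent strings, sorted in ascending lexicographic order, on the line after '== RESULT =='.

Regress step by step:
  through step 4 (move(dock,office)): drop {at(office)}, keep {key_at(k2,office)}, require {at(dock), open(d_office_dock)}
    → {at(dock), key_at(k2,office), open(d_office_dock)}
  through step 3 (move(kitchen,dock)): drop {at(dock)}, keep {key_at(k2,office), open(d_office_dock)}, require {at(kitchen), open(d_dock_kitchen)}
    → {at(kitchen), key_at(k2,office), open(d_dock_kitchen), open(d_office_dock)}
  through step 2 (move(dock,kitchen)): drop {at(kitchen)}, keep {key_at(k2,office), open(d_dock_kitchen), open(d_office_dock)}, require {at(dock), open(d_dock_kitchen)}
    → {at(dock), key_at(k2,office), open(d_dock_kitchen), open(d_office_dock)}
  through step 1 (move(office,dock)): drop {at(dock)}, keep {key_at(k2,office), open(d_dock_kitchen), open(d_office_dock)}, require {at(office), open(d_office_dock)}
    → {at(office), key_at(k2,office), open(d_dock_kitchen), open(d_office_dock)}

== RESULT ==
["at(office)", "key_at(k2,office)", "open(d_dock_kitchen)", "open(d_office_dock)"]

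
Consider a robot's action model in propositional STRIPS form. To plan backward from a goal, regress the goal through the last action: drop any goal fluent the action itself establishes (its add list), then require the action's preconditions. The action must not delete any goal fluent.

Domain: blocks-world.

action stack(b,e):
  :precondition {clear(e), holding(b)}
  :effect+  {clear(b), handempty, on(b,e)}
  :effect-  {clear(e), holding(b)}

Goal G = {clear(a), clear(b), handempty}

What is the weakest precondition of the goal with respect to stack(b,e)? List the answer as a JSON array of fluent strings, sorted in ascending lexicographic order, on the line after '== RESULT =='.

Regress:
  G ∩ del = {}  (empty — regression defined)
  G \ add = {clear(a), clear(b), handempty} \ {clear(b), handempty, on(b,e)} = {clear(a)}
  ∪ pre   = {clear(a)} ∪ {clear(e), holding(b)}
          = {clear(a), clear(e), holding(b)}

== RESULT ==
["clear(a)", "clear(e)", "holding(b)"]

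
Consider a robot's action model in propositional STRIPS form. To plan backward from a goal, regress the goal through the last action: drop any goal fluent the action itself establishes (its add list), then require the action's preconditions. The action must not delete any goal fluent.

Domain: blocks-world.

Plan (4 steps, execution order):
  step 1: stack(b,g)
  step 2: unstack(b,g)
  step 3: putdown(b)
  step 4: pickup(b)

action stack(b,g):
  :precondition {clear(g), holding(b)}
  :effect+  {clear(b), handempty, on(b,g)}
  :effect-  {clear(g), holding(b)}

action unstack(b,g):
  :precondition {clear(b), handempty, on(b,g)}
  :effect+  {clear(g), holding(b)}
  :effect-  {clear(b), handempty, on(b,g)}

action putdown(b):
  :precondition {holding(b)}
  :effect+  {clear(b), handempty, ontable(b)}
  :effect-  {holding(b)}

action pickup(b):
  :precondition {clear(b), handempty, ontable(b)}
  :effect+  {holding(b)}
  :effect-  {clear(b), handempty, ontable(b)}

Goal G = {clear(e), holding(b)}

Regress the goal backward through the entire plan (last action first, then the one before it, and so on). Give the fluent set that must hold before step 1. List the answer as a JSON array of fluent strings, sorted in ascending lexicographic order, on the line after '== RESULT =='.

Work backward from the goal:
  through step 4 (pickup(b)): drop {holding(b)}, keep {clear(e)}, require {clear(b), handempty, ontable(b)}
    → {clear(b), clear(e), handempty, ontable(b)}
  through step 3 (putdown(b)): drop {clear(b), handempty, ontable(b)}, keep {clear(e)}, require {holding(b)}
    → {clear(e), holding(b)}
  through step 2 (unstack(b,g)): drop {holding(b)}, keep {clear(e)}, require {clear(b), handempty, on(b,g)}
    → {clear(b), clear(e), handempty, on(b,g)}
  through step 1 (stack(b,g)): drop {clear(b), handempty, on(b,g)}, keep {clear(e)}, require {clear(g), holding(b)}
    → {clear(e), clear(g), holding(b)}

== RESULT ==
["clear(e)", "clear(g)", "holding(b)"]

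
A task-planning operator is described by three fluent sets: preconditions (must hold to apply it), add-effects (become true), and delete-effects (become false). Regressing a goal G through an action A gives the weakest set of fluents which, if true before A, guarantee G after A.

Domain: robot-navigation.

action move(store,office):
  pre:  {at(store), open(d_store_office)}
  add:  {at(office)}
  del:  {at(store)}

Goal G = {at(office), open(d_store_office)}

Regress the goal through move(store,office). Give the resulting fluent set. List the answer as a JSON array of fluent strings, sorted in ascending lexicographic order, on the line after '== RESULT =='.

Regress:
  G ∩ del = {}  (empty — regression defined)
  G \ add = {at(office), open(d_store_office)} \ {at(office)} = {open(d_store_office)}
  ∪ pre   = {open(d_store_office)} ∪ {at(store), open(d_store_office)}
          = {at(store), open(d_store_office)}

== RESULT ==
["at(store)", "open(d_store_office)"]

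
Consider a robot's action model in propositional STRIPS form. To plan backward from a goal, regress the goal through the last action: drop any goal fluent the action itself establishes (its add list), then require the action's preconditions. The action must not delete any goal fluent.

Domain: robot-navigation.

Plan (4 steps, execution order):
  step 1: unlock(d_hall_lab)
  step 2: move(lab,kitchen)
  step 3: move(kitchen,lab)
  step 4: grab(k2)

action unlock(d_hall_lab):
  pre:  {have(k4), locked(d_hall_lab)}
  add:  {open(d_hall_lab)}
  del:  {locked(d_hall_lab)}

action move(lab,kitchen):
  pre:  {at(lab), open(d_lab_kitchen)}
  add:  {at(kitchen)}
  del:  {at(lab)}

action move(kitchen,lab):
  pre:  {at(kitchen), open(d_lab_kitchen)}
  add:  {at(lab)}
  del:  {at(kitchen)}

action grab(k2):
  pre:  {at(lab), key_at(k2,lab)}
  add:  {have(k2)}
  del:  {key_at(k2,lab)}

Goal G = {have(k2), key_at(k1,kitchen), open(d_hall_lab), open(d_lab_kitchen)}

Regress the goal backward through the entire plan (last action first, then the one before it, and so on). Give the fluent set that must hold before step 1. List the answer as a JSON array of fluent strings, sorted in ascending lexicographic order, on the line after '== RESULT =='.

Work backward from the goal:
  through step 4 (grab(k2)): drop {have(k2)}, keep {key_at(k1,kitchen), open(d_hall_lab), open(d_lab_kitchen)}, require {at(lab), key_at(k2,lab)}
    → {at(lab), key_at(k1,kitchen), key_at(k2,lab), open(d_hall_lab), open(d_lab_kitchen)}
  through step 3 (move(kitchen,lab)): drop {at(lab)}, keep {key_at(k1,kitchen), key_at(k2,lab), open(d_hall_lab), open(d_lab_kitchen)}, require {at(kitchen), open(d_lab_kitchen)}
    → {at(kitchen), key_at(k1,kitchen), key_at(k2,lab), open(d_hall_lab), open(d_lab_kitchen)}
  through step 2 (move(lab,kitchen)): drop {at(kitchen)}, keep {key_at(k1,kitchen), key_at(k2,lab), open(d_hall_lab), open(d_lab_kitchen)}, require {at(lab), open(d_lab_kitchen)}
    → {at(lab), key_at(k1,kitchen), key_at(k2,lab), open(d_hall_lab), open(d_lab_kitchen)}
  through step 1 (unlock(d_hall_lab)): drop {open(d_hall_lab)}, keep {at(lab), key_at(k1,kitchen), key_at(k2,lab), open(d_lab_kitchen)}, require {have(k4), locked(d_hall_lab)}
    → {at(lab), have(k4), key_at(k1,kitchen), key_at(k2,lab), locked(d_hall_lab), open(d_lab_kitchen)}

== RESULT ==
["at(lab)", "have(k4)", "key_at(k1,kitchen)", "key_at(k2,lab)", "locked(d_hall_lab)", "open(d_lab_kitchen)"]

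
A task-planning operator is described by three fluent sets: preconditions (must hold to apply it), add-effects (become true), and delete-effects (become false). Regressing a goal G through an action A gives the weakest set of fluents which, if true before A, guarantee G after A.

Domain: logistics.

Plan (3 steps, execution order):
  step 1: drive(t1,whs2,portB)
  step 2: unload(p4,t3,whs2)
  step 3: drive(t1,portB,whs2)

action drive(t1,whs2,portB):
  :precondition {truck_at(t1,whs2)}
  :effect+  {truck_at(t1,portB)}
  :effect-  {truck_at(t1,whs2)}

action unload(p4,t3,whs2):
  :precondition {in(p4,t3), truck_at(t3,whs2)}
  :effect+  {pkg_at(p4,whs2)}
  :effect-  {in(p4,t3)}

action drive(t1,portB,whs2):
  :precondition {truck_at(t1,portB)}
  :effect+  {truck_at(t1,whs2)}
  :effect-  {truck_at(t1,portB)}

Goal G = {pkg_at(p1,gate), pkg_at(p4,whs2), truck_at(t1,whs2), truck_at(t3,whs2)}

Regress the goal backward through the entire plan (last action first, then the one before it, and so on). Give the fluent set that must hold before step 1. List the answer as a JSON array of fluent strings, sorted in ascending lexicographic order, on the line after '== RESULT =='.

Regress step by step:
  through step 3 (drive(t1,portB,whs2)): drop {truck_at(t1,whs2)}, keep {pkg_at(p1,gate), pkg_at(p4,whs2), truck_at(t3,whs2)}, require {truck_at(t1,portB)}
    → {pkg_at(p1,gate), pkg_at(p4,whs2), truck_at(t1,portB), truck_at(t3,whs2)}
  through step 2 (unload(p4,t3,whs2)): drop {pkg_at(p4,whs2)}, keep {pkg_at(p1,gate), truck_at(t1,portB), truck_at(t3,whs2)}, require {in(p4,t3), truck_at(t3,whs2)}
    → {in(p4,t3), pkg_at(p1,gate), truck_at(t1,portB), truck_at(t3,whs2)}
  through step 1 (drive(t1,whs2,portB)): drop {truck_at(t1,portB)}, keep {in(p4,t3), pkg_at(p1,gate), truck_at(t3,whs2)}, require {truck_at(t1,whs2)}
    → {in(p4,t3), pkg_at(p1,gate), truck_at(t1,whs2), truck_at(t3,whs2)}

== RESULT ==
["in(p4,t3)", "pkg_at(p1,gate)", "truck_at(t1,whs2)", "truck_at(t3,whs2)"]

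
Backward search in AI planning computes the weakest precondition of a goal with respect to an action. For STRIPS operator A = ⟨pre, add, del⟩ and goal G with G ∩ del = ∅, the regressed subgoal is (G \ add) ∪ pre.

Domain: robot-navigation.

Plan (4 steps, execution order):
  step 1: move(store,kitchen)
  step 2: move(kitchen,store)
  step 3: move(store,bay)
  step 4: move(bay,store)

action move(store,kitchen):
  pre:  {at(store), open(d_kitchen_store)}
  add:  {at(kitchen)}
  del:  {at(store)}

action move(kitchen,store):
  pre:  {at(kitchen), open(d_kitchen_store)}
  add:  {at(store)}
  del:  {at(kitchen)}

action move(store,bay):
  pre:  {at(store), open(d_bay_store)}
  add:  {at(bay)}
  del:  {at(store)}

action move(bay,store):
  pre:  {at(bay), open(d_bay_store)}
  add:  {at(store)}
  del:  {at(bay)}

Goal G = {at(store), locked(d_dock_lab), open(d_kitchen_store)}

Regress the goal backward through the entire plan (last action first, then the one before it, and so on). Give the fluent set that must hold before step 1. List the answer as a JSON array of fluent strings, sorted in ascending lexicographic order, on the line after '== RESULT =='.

Work backward from the goal:
  through step 4 (move(bay,store)): drop {at(store)}, keep {locked(d_dock_lab), open(d_kitchen_store)}, require {at(bay), open(d_bay_store)}
    → {at(bay), locked(d_dock_lab), open(d_bay_store), open(d_kitchen_store)}
  through step 3 (move(store,bay)): drop {at(bay)}, keep {locked(d_dock_lab), open(d_bay_store), open(d_kitchen_store)}, require {at(store), open(d_bay_store)}
    → {at(store), locked(d_dock_lab), open(d_bay_store), open(d_kitchen_store)}
  through step 2 (move(kitchen,store)): drop {at(store)}, keep {locked(d_dock_lab), open(d_bay_store), open(d_kitchen_store)}, require {at(kitchen), open(d_kitchen_store)}
    → {at(kitchen), locked(d_dock_lab), open(d_bay_store), open(d_kitchen_store)}
  through step 1 (move(store,kitchen)): drop {at(kitchen)}, keep {locked(d_dock_lab), open(d_bay_store), open(d_kitchen_store)}, require {at(store), open(d_kitchen_store)}
    → {at(store), locked(d_dock_lab), open(d_bay_store), open(d_kitchen_store)}

== RESULT ==
["at(store)", "locked(d_dock_lab)", "open(d_bay_store)", "open(d_kitchen_store)"]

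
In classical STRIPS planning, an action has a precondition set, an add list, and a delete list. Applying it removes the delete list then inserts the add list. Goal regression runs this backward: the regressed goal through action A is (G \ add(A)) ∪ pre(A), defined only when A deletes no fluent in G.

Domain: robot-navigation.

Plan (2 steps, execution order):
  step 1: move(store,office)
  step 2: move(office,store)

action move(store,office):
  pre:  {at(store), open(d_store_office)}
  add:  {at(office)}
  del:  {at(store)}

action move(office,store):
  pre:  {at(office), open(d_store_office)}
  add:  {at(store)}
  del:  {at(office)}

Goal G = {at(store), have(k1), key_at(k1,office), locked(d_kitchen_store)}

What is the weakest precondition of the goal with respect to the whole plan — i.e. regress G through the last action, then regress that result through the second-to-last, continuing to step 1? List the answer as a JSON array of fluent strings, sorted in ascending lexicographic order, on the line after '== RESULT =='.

Work backward from the goal:
  through step 2 (move(office,store)): drop {at(store)}, keep {have(k1), key_at(k1,office), locked(d_kitchen_store)}, require {at(office), open(d_store_office)}
    → {at(office), have(k1), key_at(k1,office), locked(d_kitchen_store), open(d_store_office)}
  through step 1 (move(store,office)): drop {at(office)}, keep {have(k1), key_at(k1,office), locked(d_kitchen_store), open(d_store_office)}, require {at(store), open(d_store_office)}
    → {at(store), have(k1), key_at(k1,office), locked(d_kitchen_store), open(d_store_office)}

== RESULT ==
["at(store)", "have(k1)", "key_at(k1,office)", "locked(d_kitchen_store)", "open(d_store_office)"]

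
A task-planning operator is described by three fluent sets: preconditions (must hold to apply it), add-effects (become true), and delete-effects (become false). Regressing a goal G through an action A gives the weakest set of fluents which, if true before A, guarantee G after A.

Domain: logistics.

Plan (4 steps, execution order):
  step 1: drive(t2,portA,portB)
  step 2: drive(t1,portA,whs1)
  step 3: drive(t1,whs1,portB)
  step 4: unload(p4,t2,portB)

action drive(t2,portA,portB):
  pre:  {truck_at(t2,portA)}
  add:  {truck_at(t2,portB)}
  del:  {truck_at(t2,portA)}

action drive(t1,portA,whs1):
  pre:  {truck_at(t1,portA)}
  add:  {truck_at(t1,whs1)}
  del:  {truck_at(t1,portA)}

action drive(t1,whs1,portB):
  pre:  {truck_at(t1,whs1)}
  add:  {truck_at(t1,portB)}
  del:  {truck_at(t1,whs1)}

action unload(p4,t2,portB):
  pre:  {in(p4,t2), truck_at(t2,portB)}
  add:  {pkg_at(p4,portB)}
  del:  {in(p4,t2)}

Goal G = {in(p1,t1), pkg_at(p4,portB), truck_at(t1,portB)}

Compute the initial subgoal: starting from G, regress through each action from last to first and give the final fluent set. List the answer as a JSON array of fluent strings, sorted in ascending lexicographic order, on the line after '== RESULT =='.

Regress step by step:
  through step 4 (unload(p4,t2,portB)): drop {pkg_at(p4,portB)}, keep {in(p1,t1), truck_at(t1,portB)}, require {in(p4,t2), truck_at(t2,portB)}
    → {in(p1,t1), in(p4,t2), truck_at(t1,portB), truck_at(t2,portB)}
  through step 3 (drive(t1,whs1,portB)): drop {truck_at(t1,portB)}, keep {in(p1,t1), in(p4,t2), truck_at(t2,portB)}, require {truck_at(t1,whs1)}
    → {in(p1,t1), in(p4,t2), truck_at(t1,whs1), truck_at(t2,portB)}
  through step 2 (drive(t1,portA,whs1)): drop {truck_at(t1,whs1)}, keep {in(p1,t1), in(p4,t2), truck_at(t2,portB)}, require {truck_at(t1,portA)}
    → {in(p1,t1), in(p4,t2), truck_at(t1,portA), truck_at(t2,portB)}
  through step 1 (drive(t2,portA,portB)): drop {truck_at(t2,portB)}, keep {in(p1,t1), in(p4,t2), truck_at(t1,portA)}, require {truck_at(t2,portA)}
    → {in(p1,t1), in(p4,t2), truck_at(t1,portA), truck_at(t2,portA)}

== RESULT ==
["in(p1,t1)", "in(p4,t2)", "truck_at(t1,portA)", "truck_at(t2,portA)"]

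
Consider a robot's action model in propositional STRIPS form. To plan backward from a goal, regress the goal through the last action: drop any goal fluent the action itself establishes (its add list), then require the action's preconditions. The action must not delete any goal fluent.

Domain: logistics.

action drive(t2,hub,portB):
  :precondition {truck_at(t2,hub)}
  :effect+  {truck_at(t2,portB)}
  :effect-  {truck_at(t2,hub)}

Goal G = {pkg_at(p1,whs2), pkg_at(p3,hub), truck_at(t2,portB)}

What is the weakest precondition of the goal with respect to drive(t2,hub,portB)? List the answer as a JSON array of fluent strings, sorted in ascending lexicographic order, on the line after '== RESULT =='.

Compute (G \ add) ∪ pre:
  G ∩ del = {}  (empty — regression defined)
  G \ add = {pkg_at(p1,whs2), pkg_at(p3,hub), truck_at(t2,portB)} \ {truck_at(t2,portB)} = {pkg_at(p1,whs2), pkg_at(p3,hub)}
  ∪ pre   = {pkg_at(p1,whs2), pkg_at(p3,hub)} ∪ {truck_at(t2,hub)}
          = {pkg_at(p1,whs2), pkg_at(p3,hub), truck_at(t2,hub)}

== RESULT ==
["pkg_at(p1,whs2)", "pkg_at(p3,hub)", "truck_at(t2,hub)"]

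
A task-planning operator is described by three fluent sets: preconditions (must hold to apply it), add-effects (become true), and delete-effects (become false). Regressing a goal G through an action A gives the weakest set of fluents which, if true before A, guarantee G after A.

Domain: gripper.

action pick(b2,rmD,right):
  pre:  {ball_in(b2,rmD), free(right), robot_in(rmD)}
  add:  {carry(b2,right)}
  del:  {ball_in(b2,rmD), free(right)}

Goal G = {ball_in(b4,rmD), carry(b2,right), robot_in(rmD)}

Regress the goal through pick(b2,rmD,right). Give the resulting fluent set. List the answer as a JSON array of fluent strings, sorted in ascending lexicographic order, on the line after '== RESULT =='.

Regress:
  G ∩ del = {}  (empty — regression defined)
  G \ add = {ball_in(b4,rmD), carry(b2,right), robot_in(rmD)} \ {carry(b2,right)} = {ball_in(b4,rmD), robot_in(rmD)}
  ∪ pre   = {ball_in(b4,rmD), robot_in(rmD)} ∪ {ball_in(b2,rmD), free(right), robot_in(rmD)}
          = {ball_in(b2,rmD), ball_in(b4,rmD), free(right), robot_in(rmD)}

== RESULT ==
["ball_in(b2,rmD)", "ball_in(b4,rmD)", "free(right)", "robot_in(rmD)"]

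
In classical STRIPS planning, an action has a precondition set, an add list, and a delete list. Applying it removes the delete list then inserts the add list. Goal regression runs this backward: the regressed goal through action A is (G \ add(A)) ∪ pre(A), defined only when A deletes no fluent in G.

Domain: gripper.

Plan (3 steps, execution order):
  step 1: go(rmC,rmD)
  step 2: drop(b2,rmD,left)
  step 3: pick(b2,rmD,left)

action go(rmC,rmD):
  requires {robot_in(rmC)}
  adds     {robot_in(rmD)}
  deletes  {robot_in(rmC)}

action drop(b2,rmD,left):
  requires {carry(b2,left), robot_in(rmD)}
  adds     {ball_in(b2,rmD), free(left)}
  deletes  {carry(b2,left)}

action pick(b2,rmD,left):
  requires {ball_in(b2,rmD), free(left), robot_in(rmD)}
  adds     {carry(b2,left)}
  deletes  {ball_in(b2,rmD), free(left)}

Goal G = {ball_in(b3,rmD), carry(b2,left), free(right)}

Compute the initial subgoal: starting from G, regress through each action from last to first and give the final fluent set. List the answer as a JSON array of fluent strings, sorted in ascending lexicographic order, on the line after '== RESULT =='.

Work backward from the goal:
  through step 3 (pick(b2,rmD,left)): drop {carry(b2,left)}, keep {ball_in(b3,rmD), free(right)}, require {ball_in(b2,rmD), free(left), robot_in(rmD)}
    → {ball_in(b2,rmD), ball_in(b3,rmD), free(left), free(right), robot_in(rmD)}
  through step 2 (drop(b2,rmD,left)): drop {ball_in(b2,rmD), free(left)}, keep {ball_in(b3,rmD), free(right), robot_in(rmD)}, require {carry(b2,left), robot_in(rmD)}
    → {ball_in(b3,rmD), carry(b2,left), free(right), robot_in(rmD)}
  through step 1 (go(rmC,rmD)): drop {robot_in(rmD)}, keep {ball_in(b3,rmD), carry(b2,left), free(right)}, require {robot_in(rmC)}
    → {ball_in(b3,rmD), carry(b2,left), free(right), robot_in(rmC)}

== RESULT ==
["ball_in(b3,rmD)", "carry(b2,left)", "free(right)", "robot_in(rmC)"]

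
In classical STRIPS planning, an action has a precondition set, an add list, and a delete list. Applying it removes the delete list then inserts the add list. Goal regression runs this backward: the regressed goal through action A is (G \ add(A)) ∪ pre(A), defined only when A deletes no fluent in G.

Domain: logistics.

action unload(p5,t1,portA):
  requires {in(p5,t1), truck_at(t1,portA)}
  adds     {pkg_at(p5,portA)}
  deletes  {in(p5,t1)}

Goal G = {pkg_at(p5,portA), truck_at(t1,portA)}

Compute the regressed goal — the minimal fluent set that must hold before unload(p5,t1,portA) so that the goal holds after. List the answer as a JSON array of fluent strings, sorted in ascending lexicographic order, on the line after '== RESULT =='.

Compute (G \ add) ∪ pre:
  G ∩ del = {}  (empty — regression defined)
  G \ add = {pkg_at(p5,portA), truck_at(t1,portA)} \ {pkg_at(p5,portA)} = {truck_at(t1,portA)}
  ∪ pre   = {truck_at(t1,portA)} ∪ {in(p5,t1), truck_at(t1,portA)}
          = {in(p5,t1), truck_at(t1,portA)}

== RESULT ==
["in(p5,t1)", "truck_at(t1,portA)"]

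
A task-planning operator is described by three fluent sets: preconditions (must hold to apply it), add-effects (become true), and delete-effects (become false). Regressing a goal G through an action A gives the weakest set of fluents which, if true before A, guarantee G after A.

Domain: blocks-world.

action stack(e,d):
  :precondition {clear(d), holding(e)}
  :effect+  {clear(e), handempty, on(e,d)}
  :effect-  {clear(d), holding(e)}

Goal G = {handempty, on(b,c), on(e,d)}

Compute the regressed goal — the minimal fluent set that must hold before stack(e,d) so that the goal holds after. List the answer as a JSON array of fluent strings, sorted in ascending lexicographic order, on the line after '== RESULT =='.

Regress:
  G ∩ del = {}  (empty — regression defined)
  G \ add = {handempty, on(b,c), on(e,d)} \ {clear(e), handempty, on(e,d)} = {on(b,c)}
  ∪ pre   = {on(b,c)} ∪ {clear(d), holding(e)}
          = {clear(d), holding(e), on(b,c)}

== RESULT ==
["clear(d)", "holding(e)", "on(b,c)"]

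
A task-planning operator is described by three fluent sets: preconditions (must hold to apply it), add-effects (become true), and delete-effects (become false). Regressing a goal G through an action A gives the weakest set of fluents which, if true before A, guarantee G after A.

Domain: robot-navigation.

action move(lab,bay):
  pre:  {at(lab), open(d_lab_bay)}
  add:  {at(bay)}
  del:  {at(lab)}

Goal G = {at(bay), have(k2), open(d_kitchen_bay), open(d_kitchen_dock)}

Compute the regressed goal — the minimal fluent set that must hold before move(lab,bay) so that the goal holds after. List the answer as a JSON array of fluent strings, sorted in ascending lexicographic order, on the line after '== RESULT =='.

Compute (G \ add) ∪ pre:
  G ∩ del = {}  (empty — regression defined)
  G \ add = {at(bay), have(k2), open(d_kitchen_bay), open(d_kitchen_dock)} \ {at(bay)} = {have(k2), open(d_kitchen_bay), open(d_kitchen_dock)}
  ∪ pre   = {have(k2), open(d_kitchen_bay), open(d_kitchen_dock)} ∪ {at(lab), open(d_lab_bay)}
          = {at(lab), have(k2), open(d_kitchen_bay), open(d_kitchen_dock), open(d_lab_bay)}

== RESULT ==
["at(lab)", "have(k2)", "open(d_kitchen_bay)", "open(d_kitchen_dock)", "open(d_lab_bay)"]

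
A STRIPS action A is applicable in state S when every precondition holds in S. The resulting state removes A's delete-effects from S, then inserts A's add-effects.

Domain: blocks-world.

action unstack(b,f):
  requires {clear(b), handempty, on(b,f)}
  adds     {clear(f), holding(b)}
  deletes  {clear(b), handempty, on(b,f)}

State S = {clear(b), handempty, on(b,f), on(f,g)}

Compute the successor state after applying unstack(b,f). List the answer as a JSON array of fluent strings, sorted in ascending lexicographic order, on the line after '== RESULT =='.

Progress:
  pre ⊆ S: {clear(b), handempty, on(b,f)} ⊆ S  — applicable
  S \ del = {on(f,g)}
  ∪ add   = {clear(f), holding(b), on(f,g)}

== RESULT ==
["clear(f)", "holding(b)", "on(f,g)"]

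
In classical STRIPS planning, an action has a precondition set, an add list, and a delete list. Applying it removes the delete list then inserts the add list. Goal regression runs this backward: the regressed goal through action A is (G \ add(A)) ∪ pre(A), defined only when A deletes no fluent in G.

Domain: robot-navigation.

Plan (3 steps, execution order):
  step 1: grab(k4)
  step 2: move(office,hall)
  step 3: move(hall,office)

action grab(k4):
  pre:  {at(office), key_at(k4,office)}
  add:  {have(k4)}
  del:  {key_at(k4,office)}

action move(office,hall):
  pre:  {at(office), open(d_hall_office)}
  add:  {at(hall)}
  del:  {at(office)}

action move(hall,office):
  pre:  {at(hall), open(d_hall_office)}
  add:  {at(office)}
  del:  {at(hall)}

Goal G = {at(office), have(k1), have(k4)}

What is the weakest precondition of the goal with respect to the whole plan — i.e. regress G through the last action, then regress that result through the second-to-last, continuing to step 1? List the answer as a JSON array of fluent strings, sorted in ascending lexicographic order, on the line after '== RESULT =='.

Regress step by step:
  through step 3 (move(hall,office)): drop {at(office)}, keep {have(k1), have(k4)}, require {at(hall), open(d_hall_office)}
    → {at(hall), have(k1), have(k4), open(d_hall_office)}
  through step 2 (move(office,hall)): drop {at(hall)}, keep {have(k1), have(k4), open(d_hall_office)}, require {at(office), open(d_hall_office)}
    → {at(office), have(k1), have(k4), open(d_hall_office)}
  through step 1 (grab(k4)): drop {have(k4)}, keep {at(office), have(k1), open(d_hall_office)}, require {at(office), key_at(k4,office)}
    → {at(office), have(k1), key_at(k4,office), open(d_hall_office)}

== RESULT ==
["at(office)", "have(k1)", "key_at(k4,office)", "open(d_hall_office)"]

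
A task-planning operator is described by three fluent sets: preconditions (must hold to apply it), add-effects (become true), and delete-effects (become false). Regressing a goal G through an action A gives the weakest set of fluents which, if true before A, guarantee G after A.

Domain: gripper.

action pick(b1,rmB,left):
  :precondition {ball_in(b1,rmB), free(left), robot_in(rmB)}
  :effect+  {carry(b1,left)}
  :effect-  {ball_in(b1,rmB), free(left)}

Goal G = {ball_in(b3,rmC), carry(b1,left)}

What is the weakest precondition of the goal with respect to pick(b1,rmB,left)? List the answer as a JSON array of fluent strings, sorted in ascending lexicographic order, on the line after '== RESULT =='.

Regress:
  G ∩ del = {}  (empty — regression defined)
  G \ add = {ball_in(b3,rmC), carry(b1,left)} \ {carry(b1,left)} = {ball_in(b3,rmC)}
  ∪ pre   = {ball_in(b3,rmC)} ∪ {ball_in(b1,rmB), free(left), robot_in(rmB)}
          = {ball_in(b1,rmB), ball_in(b3,rmC), free(left), robot_in(rmB)}

== RESULT ==
["ball_in(b1,rmB)", "ball_in(b3,rmC)", "free(left)", "robot_in(rmB)"]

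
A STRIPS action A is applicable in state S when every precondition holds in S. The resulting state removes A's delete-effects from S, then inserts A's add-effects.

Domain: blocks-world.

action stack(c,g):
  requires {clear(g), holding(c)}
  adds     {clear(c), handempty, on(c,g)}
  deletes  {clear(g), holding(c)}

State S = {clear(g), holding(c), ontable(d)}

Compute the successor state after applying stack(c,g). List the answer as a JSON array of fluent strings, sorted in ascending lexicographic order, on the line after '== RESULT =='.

Compute (S \ del) ∪ add:
  pre ⊆ S: {clear(g), holding(c)} ⊆ S  — applicable
  S \ del = {ontable(d)}
  ∪ add   = {clear(c), handempty, on(c,g), ontable(d)}

== RESULT ==
["clear(c)", "handempty", "on(c,g)", "ontable(d)"]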